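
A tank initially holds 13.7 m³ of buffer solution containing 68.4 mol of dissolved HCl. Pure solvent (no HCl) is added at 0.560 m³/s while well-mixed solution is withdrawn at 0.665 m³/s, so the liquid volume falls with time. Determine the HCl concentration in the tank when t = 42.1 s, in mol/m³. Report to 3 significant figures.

Let m(t) be the amount of HCl. Volume: V(t) = V₀ + (Q_in − Q_out) t = 13.7 − 0.10500 t; V(42.1) = 9.2795 m³.
Species balance (pure solvent in): dm/dt = −Q_out · m/V(t).
dm/m = −Q_out dt/(V₀ − 0.10500 t); integrating gives ln(m/m₀) = −(Q_out/(Q_in−Q_out)) ln(V/V₀).
m = m₀ (V₀/V)^(Q_out/(Q_in−Q_out)) = 68.4 × (13.7/9.2795)^(-6.3333) = 5.8007 mol.
C = m/V = 5.8007/9.2795 = 0.62511 mol/m³.

0.625 mol/m³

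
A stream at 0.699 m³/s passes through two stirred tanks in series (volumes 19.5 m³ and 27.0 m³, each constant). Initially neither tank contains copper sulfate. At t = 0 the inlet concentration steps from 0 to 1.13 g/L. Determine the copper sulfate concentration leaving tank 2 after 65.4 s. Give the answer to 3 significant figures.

0.664 g/L

Species balance on tank i: dCᵢ/dt = (Cᵢ₋₁ − Cᵢ)/τᵢ with τᵢ = Vᵢ/Q.
τ₁ = 19.5/0.699 = 27.897 s; τ₂ = 27.0/0.699 = 38.627 s.
Solving the cascade with C₁(0)=C₂(0)=0 gives C₂(t) = C_in[1 − (τ₁ e^(−t/τ₁) − τ₂ e^(−t/τ₂))/(τ₁ − τ₂)].
At t = 65.4: e^(−t/τ₁) = 0.095911, e^(−t/τ₂) = 0.18394.
C₂ = 1.13·[1 − (27.897·0.095911 − 38.627·0.18394)/(-10.730)] = 1.13·0.58718 = 0.66351 g/L.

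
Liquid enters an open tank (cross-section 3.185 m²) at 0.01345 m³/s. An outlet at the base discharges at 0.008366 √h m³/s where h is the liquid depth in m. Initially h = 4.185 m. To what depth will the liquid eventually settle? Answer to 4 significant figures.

Level balance: A dh/dt = 0.01345 − 0.008366 √h. Setting dh/dt = 0:
Q_in = 0.008366 √h_ss ⇒ √h_ss = 0.01345/0.008366 = 1.60770.
h_ss = 1.60770² = 2.58469 m. (Since h₀ = 4.185 m > h_ss, the level will fall toward this value.)

2.585 m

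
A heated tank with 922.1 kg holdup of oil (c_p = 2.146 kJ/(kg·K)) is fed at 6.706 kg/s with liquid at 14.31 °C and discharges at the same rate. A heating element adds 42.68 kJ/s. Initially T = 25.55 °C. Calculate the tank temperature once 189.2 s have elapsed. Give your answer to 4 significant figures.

Energy balance: M c_p dT/dt = ṁ c_p (T_in − T) + 42.68.
τ = M/ṁ = 137.504 s; T_ss = T_in + Q̇/(ṁ c_p) = 14.31 + 42.68/(6.706·2.146) = 17.2757 °C.
Integrating: T(t) = T_ss + (T₀ − T_ss) e^(−t/τ).
T(189.2) = 17.2757 + (8.27427)·e^(−189.2/137.504) = 17.2757 + (8.27427)·0.252596 = 19.3658 °C.

19.37 °C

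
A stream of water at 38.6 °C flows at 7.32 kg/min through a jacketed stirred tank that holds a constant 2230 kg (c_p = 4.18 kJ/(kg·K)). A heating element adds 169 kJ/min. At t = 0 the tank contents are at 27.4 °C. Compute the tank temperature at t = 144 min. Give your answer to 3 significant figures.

Heat balance on the well-mixed liquid: M c_p dT/dt = ṁ c_p (T_in − T) + 169.
Rearrange: dT/dt = (T_ss − T)/τ with τ = M/ṁ = 304.64 min and T_ss = T_in + Q̇/(ṁ c_p) = 44.123 °C.
Integrating: T(t) = T_ss + (T₀ − T_ss) e^(−t/τ).
T(144) = 44.123 + (-16.723)·e^(−144/304.64) = 44.123 + (-16.723)·0.62333 = 33.699 °C.

33.7 °C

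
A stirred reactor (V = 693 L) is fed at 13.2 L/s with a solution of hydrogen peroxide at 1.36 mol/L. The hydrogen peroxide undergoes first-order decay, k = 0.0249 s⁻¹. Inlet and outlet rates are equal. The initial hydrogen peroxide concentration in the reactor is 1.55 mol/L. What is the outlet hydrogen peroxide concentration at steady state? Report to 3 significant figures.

0.589 mol/L

Species balance: V dC/dt = Q C_in − Q C − k V C.
At steady state: 0 = Q C_in − (Q + kV) C_ss, so C_ss = Q C_in/(Q + kV).
C_ss = 13.2·1.36/(13.2 + 0.0249·693) = 17.952/30.456 = 0.58945 mol/L.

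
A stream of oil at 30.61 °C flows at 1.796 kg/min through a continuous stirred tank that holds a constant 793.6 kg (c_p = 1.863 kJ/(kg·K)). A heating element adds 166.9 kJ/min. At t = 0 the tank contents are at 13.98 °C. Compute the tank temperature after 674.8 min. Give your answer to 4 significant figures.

66.05 °C

M c_p dT/dt = ṁ c_p (T_in − T) + Q̇.
Rearrange: dT/dt = (T_ss − T)/τ with τ = M/ṁ = 441.871 min and T_ss = T_in + Q̇/(ṁ c_p) = 80.4912 °C.
This is linear first-order; T(t) = T_ss + (T₀ − T_ss) e^(−t/τ).
T(674.8) = 80.4912 + (-66.5112)·e^(−674.8/441.871) = 80.4912 + (-66.5112)·0.217155 = 66.0480 °C.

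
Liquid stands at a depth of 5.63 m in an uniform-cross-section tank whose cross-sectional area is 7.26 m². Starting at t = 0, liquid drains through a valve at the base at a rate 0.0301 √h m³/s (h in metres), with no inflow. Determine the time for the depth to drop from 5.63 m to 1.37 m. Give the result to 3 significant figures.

580 s

Unsteady balance on liquid volume: A dh/dt = −0.0301 √h.
This is separable: 2 d(√h)/dt = −0.0301/A, so √h = √h₀ − (0.0301/(2A)) t.
t = 2A(√h₀ − √h)/0.0301 = 2·7.26·(√5.63 − √1.37)/0.0301
  = 14.520 × (2.3728 − 1.1705) / 0.0301 = 579.98 s.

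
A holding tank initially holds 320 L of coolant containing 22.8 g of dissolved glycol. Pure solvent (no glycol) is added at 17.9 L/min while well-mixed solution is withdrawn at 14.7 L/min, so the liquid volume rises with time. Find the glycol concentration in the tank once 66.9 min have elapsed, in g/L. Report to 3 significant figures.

Total volume: dV/dt = Q_in − Q_out = 3.2000 L/min, so V(t) = 320 + 3.2000 t and V(66.9) = 534.08 L.
Species balance (pure solvent in): dm/dt = −Q_out · m/V(t).
dm/m = −Q_out dt/(V₀ + 3.2000 t); integrating gives ln(m/m₀) = −(Q_out/(Q_in−Q_out)) ln(V/V₀).
m = m₀ (V₀/V)^(Q_out/(Q_in−Q_out)) = 22.8 × (320/534.08)^(4.5938) = 2.1678 g.
C = m/V = 2.1678/534.08 = 0.0040590 g/L.

0.00406 g/L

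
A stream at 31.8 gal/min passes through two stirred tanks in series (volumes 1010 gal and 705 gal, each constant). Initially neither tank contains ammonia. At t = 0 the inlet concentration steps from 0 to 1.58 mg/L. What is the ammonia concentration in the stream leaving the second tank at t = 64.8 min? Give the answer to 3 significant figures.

Each tank obeys Vᵢ dCᵢ/dt = Q(Cᵢ₋₁ − Cᵢ), so τᵢ = Vᵢ/Q.
τ₁ = 1010/31.8 = 31.761 min; τ₂ = 705/31.8 = 22.170 min.
Tank 1: C₁ = C_in(1 − e^(−t/τ₁)). Tank 2 (τ₁ ≠ τ₂): C₂ = C_in[1 − (τ₁ e^(−t/τ₁) − τ₂ e^(−t/τ₂))/(τ₁ − τ₂)].
At t = 64.8: e^(−t/τ₁) = 0.13000, e^(−t/τ₂) = 0.053778.
C₂ = 1.58·[1 − (31.761·0.13000 − 22.170·0.053778)/(9.5912)] = 1.58·0.69382 = 1.0962 mg/L.

1.10 mg/L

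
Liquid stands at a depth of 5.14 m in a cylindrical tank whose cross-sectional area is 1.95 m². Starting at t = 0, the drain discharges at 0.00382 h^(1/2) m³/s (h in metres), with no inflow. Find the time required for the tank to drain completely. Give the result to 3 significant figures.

2310 s

A dh/dt = −Q_out = −0.00382 √h.
Separate and integrate: 2(√h − √h₀) = −(0.00382/A) t.
Set h = 0: 2√h₀ = (0.00382/A) t_empty ⇒ t_empty = 2A√h₀/0.00382.
t_empty = 2·1.95·√5.14/0.00382 = 3.9000·2.2672/0.00382 = 2314.6 s.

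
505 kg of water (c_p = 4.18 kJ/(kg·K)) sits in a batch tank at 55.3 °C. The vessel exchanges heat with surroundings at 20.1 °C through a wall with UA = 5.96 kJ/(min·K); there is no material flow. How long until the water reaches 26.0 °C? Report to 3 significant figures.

633 min

Unsteady energy balance on the tank contents: M c_p dT/dt = −UA(T − T_amb).
τ = M c_p/UA = 354.18 min; T_ss = T_amb = 20.100 °C.
T(t) = T_ss + (T₀ − T_ss)e^(−t/τ); set T = 26.0:
t = −τ ln[(T − T_ss)/(T₀ − T_ss)] = −354.18 · ln(0.16761) = 632.59 min.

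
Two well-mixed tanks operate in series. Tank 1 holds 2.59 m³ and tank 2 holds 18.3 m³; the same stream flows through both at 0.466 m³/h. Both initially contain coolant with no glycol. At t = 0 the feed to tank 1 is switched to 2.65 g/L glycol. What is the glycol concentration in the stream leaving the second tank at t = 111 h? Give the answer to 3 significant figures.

Time constants: τᵢ = Vᵢ/Q for each well-mixed tank.
τ₁ = 2.59/0.466 = 5.5579 h; τ₂ = 18.3/0.466 = 39.270 h.
Solving the cascade with C₁(0)=C₂(0)=0 gives C₂(t) = C_in[1 − (τ₁ e^(−t/τ₁) − τ₂ e^(−t/τ₂))/(τ₁ − τ₂)].
At t = 111: e^(−t/τ₁) = 2.1209e-09, e^(−t/τ₂) = 0.059216.
C₂ = 2.65·[1 − (5.5579·2.1209e-09 − 39.270·0.059216)/(-33.712)] = 2.65·0.93102 = 2.4672 g/L.

2.47 g/L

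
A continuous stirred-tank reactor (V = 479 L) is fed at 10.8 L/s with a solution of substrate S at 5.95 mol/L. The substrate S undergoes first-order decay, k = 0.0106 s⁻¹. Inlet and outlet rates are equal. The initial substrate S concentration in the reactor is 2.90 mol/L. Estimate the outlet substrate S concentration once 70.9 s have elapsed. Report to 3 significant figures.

3.94 mol/L

Accumulation = in − out − consumed: V dC/dt = Q C_in − Q C − k V C.
This is linear with rate a = Q/V + k = 0.033147 s⁻¹.
C_ss = Q C_in/(Q + kV) = 4.0473 mol/L; C(t) = C_ss + (C₀ − C_ss) e^(−a t).
C(70.9) = 4.0473 + (-1.1473)·e^(−0.033147·70.9) = 4.0473 + (-1.1473)·0.095358 = 3.9379 mol/L.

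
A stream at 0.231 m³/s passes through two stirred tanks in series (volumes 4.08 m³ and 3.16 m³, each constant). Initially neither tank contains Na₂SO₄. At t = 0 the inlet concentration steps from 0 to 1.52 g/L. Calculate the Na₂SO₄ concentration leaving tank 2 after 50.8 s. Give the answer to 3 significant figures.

Species balance on tank i: dCᵢ/dt = (Cᵢ₋₁ − Cᵢ)/τᵢ with τᵢ = Vᵢ/Q.
τ₁ = 4.08/0.231 = 17.662 s; τ₂ = 3.16/0.231 = 13.680 s.
Solving the cascade with C₁(0)=C₂(0)=0 gives C₂(t) = C_in[1 − (τ₁ e^(−t/τ₁) − τ₂ e^(−t/τ₂))/(τ₁ − τ₂)].
At t = 50.8: e^(−t/τ₁) = 0.056350, e^(−t/τ₂) = 0.024391.
C₂ = 1.52·[1 − (17.662·0.056350 − 13.680·0.024391)/(3.9827)] = 1.52·0.83388 = 1.2675 g/L.

1.27 g/L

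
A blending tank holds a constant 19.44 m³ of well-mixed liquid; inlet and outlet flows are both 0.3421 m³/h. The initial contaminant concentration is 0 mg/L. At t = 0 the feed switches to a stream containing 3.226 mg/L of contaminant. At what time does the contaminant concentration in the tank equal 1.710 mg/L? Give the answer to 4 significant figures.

Accumulation = in − out for the solute gives V dC/dt = Q(C_in − C), so τ = V/Q = 56.8255 h.
C(t) = C_in + (C₀ − C_in) e^(−t/τ). Set C = 1.710 and solve for t:
e^(−t/τ) = (C − C_in)/(C₀ − C_in) = (1.710 − 3.226)/(0 − 3.226) = 0.469932
t = −τ ln(…) = 56.8255 × 0.755168 = 42.9128 h.

42.91 h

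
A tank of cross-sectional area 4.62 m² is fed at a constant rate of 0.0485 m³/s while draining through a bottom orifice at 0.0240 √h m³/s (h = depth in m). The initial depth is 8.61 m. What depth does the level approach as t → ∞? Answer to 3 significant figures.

A dh/dt = Q_in − 0.0240 √h. Steady state requires inflow = outflow:
Q_in = 0.0240 √h_ss ⇒ √h_ss = 0.0485/0.0240 = 2.0208.
h_ss = 2.0208² = 4.0838 m. (Since h₀ = 8.61 m > h_ss, the level will fall toward this value.)

4.08 m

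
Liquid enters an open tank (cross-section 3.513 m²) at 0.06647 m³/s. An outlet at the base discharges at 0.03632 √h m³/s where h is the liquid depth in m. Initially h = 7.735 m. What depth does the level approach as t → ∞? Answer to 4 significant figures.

3.349 m

Level balance: A dh/dt = 0.06647 − 0.03632 √h. Setting dh/dt = 0:
Q_in = 0.03632 √h_ss ⇒ √h_ss = 0.06647/0.03632 = 1.83012.
h_ss = 1.83012² = 3.34934 m. (Since h₀ = 7.735 m > h_ss, the level will fall toward this value.)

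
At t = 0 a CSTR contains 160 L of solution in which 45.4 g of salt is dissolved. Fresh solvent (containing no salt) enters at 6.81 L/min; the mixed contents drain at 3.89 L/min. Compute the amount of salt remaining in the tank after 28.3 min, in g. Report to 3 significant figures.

Let m(t) be the amount of salt. Volume: V(t) = V₀ + (Q_in − Q_out) t = 160 + 2.9200 t; V(28.3) = 242.64 L.
No salt enters, so dm/dt = −Q_out · (m/V).
dm/m = −Q_out dt/(V₀ + 2.9200 t); integrating gives ln(m/m₀) = −(Q_out/(Q_in−Q_out)) ln(V/V₀).
m = m₀ (V₀/V)^(Q_out/(Q_in−Q_out)) = 45.4 × (160/242.64)^(1.3322) = 26.070 g.

26.1 g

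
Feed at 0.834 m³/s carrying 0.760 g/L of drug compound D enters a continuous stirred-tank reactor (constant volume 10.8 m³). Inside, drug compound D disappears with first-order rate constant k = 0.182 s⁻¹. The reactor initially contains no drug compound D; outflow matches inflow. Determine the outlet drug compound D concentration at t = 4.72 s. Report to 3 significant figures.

0.160 g/L

V dC/dt = Q(C_in − C) − k V C.
dC/dt = (Q/V) C_in − (Q/V + k) C; effective rate a = Q/V + k = 0.077222 + 0.182 = 0.25922 s⁻¹.
C_ss = Q C_in/(Q + kV) = 0.22640 g/L; C(t) = C_ss + (C₀ − C_ss) e^(−a t).
C(4.72) = 0.22640 + (-0.22640)·e^(−0.25922·4.72) = 0.22640 + (-0.22640)·0.29419 = 0.15980 g/L.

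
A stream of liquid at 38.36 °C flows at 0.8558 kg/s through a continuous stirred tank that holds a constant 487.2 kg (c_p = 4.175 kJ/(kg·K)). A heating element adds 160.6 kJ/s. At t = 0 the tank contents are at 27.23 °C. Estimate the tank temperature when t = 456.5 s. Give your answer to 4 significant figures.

M c_p dT/dt = ṁ c_p (T_in − T) + Q̇.
τ = M/ṁ = 569.292 s; T_ss = T_in + Q̇/(ṁ c_p) = 38.36 + 160.6/(0.8558·4.175) = 83.3087 °C.
Integrating: T(t) = T_ss + (T₀ − T_ss) e^(−t/τ).
T(456.5) = 83.3087 + (-56.0787)·e^(−456.5/569.292) = 83.3087 + (-56.0787)·0.448488 = 58.1581 °C.

58.16 °C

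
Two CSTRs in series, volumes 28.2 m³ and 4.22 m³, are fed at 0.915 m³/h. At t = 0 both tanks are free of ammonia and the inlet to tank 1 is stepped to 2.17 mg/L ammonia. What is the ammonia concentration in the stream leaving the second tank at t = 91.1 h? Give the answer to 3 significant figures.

Each tank obeys Vᵢ dCᵢ/dt = Q(Cᵢ₋₁ − Cᵢ), so τᵢ = Vᵢ/Q.
τ₁ = 28.2/0.915 = 30.820 h; τ₂ = 4.22/0.915 = 4.6120 h.
Solving the cascade with C₁(0)=C₂(0)=0 gives C₂(t) = C_in[1 − (τ₁ e^(−t/τ₁) − τ₂ e^(−t/τ₂))/(τ₁ − τ₂)].
At t = 91.1: e^(−t/τ₁) = 0.052032, e^(−t/τ₂) = 2.6394e-09.
C₂ = 2.17·[1 − (30.820·0.052032 − 4.6120·2.6394e-09)/(26.208)] = 2.17·0.93881 = 2.0372 mg/L.

2.04 mg/L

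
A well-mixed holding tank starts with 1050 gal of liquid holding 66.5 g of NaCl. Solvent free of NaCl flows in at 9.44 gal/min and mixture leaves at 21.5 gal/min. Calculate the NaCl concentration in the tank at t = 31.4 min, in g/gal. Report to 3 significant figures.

Let m(t) be the amount of NaCl. Volume: V(t) = V₀ + (Q_in − Q_out) t = 1050 − 12.060 t; V(31.4) = 671.32 gal.
Solute balance: dm/dt = 0 − Q_out C = −Q_out m/V(t).
Separate: dm/m = −Q_out dt/V(t) ⇒ ln(m/m₀) = −(Q_out/(Q_in−Q_out)) ln(V/V₀).
m = m₀ (V₀/V)^(Q_out/(Q_in−Q_out)) = 66.5 × (1050/671.32)^(-1.7828) = 29.957 g.
C = m/V = 29.957/671.32 = 0.044624 g/gal.

0.0446 g/gal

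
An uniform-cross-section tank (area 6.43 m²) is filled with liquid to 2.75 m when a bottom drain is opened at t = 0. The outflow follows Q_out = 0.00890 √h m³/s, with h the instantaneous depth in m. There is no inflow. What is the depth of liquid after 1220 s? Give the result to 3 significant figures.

With no inflow, A dh/dt = −0.00890 √h.
This is separable: 2 d(√h)/dt = −0.00890/A, so √h = √h₀ − (0.00890/(2A)) t.
√h = √2.75 − 0.00890·1220/(2·6.43) = 1.6583 − 0.84432 = 0.81399.
h = 0.81399² = 0.66258 m.

0.663 m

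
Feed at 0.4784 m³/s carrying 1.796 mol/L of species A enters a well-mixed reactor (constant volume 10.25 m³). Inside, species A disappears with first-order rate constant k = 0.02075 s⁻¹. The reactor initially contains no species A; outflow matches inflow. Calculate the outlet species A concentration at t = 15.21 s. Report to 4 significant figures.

Accumulation = in − out − consumed: V dC/dt = Q C_in − Q C − k V C.
This is linear with rate a = Q/V + k = 0.0674232 s⁻¹.
C_ss = Q C_in/(Q + kV) = 1.24327 mol/L; C(t) = C_ss + (C₀ − C_ss) e^(−a t).
C(15.21) = 1.24327 + (-1.24327)·e^(−0.0674232·15.21) = 1.24327 + (-1.24327)·0.358615 = 0.797413 mol/L.

0.7974 mol/L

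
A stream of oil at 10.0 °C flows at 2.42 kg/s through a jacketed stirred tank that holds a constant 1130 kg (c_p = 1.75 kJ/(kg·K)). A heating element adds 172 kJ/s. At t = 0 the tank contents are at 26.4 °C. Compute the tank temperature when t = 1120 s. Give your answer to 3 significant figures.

48.4 °C

M c_p dT/dt = ṁ c_p (T_in − T) + Q̇.
τ = M/ṁ = 466.94 s; T_ss = T_in + Q̇/(ṁ c_p) = 10.0 + 172/(2.42·1.75) = 50.614 °C.
T approaches T_ss exponentially: T(t) = T_ss + (T₀ − T_ss) e^(−t/τ).
T(1120) = 50.614 + (-24.214)·e^(−1120/466.94) = 50.614 + (-24.214)·0.090846 = 48.414 °C.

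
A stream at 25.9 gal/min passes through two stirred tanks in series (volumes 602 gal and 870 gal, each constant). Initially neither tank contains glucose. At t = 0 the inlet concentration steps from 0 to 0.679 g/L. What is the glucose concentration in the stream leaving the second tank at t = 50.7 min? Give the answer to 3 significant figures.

Time constants: τᵢ = Vᵢ/Q for each well-mixed tank.
τ₁ = 602/25.9 = 23.243 min; τ₂ = 870/25.9 = 33.591 min.
Solving the cascade with C₁(0)=C₂(0)=0 gives C₂(t) = C_in[1 − (τ₁ e^(−t/τ₁) − τ₂ e^(−t/τ₂))/(τ₁ − τ₂)].
At t = 50.7: e^(−t/τ₁) = 0.11290, e^(−t/τ₂) = 0.22105.
C₂ = 0.679·[1 − (23.243·0.11290 − 33.591·0.22105)/(-10.347)] = 0.679·0.53599 = 0.36394 g/L.

0.364 g/L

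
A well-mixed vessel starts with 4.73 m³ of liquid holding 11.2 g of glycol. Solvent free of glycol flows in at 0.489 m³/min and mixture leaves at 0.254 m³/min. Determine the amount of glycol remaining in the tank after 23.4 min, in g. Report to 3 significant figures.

4.87 g

Total volume: dV/dt = Q_in − Q_out = 0.23500 m³/min, so V(t) = 4.73 + 0.23500 t and V(23.4) = 10.229 m³.
Solute balance: dm/dt = 0 − Q_out C = −Q_out m/V(t).
dm/m = −Q_out dt/(V₀ + 0.23500 t); integrating gives ln(m/m₀) = −(Q_out/(Q_in−Q_out)) ln(V/V₀).
m = m₀ (V₀/V)^(Q_out/(Q_in−Q_out)) = 11.2 × (4.73/10.229)^(1.0809) = 4.8659 g.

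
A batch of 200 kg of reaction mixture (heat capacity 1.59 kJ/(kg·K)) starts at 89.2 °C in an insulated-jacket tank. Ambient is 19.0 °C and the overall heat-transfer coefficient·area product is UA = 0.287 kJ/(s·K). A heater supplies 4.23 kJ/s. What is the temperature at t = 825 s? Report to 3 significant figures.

60.1 °C

M c_p dT/dt = −UA(T − T_amb) + Q̇.
dT/dt = (T_ss − T)/τ with T_ss = T_amb + Q̇/UA = 19.0 + 4.23/0.287 = 33.739 °C, τ = M c_p/UA = 200·1.59/0.287 = 1108.0 s.
Integrating: T(t) = T_ss + (T₀ − T_ss) e^(−t/τ).
T(825) = 33.739 + (55.461)·0.47494 = 60.079 °C.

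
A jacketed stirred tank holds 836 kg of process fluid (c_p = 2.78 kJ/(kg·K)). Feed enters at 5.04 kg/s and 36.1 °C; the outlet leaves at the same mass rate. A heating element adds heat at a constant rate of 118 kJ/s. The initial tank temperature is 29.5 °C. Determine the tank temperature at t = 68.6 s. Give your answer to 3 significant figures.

34.6 °C

Energy balance: M c_p dT/dt = ṁ c_p (T_in − T) + 118.
τ = M/ṁ = 165.87 s; T_ss = T_in + Q̇/(ṁ c_p) = 36.1 + 118/(5.04·2.78) = 44.522 °C.
This is linear first-order; T(t) = T_ss + (T₀ − T_ss) e^(−t/τ).
T(68.6) = 44.522 + (-15.022)·e^(−68.6/165.87) = 44.522 + (-15.022)·0.66129 = 34.588 °C.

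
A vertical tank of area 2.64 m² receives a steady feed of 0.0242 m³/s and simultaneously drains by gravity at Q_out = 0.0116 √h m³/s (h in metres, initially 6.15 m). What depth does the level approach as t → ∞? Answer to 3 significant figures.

4.35 m

Mass balance (ρ constant): A dh/dt = Q_in − 0.0116 √h. At steady state dh/dt = 0:
Q_in = 0.0116 √h_ss ⇒ √h_ss = 0.0242/0.0116 = 2.0862.
h_ss = 2.0862² = 4.3523 m. (Since h₀ = 6.15 m > h_ss, the level will fall toward this value.)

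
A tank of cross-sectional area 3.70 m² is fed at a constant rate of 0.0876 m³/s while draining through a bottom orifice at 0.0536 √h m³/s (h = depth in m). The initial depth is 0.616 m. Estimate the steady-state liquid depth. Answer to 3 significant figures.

Unsteady balance on liquid volume: A dh/dt = Q_in − 0.0536 √h. At steady state dh/dt = 0:
Q_in = 0.0536 √h_ss ⇒ √h_ss = 0.0876/0.0536 = 1.6343.
h_ss = 1.6343² = 2.6710 m. (Since h₀ = 0.616 m < h_ss, the level will rise toward this value.)

2.67 m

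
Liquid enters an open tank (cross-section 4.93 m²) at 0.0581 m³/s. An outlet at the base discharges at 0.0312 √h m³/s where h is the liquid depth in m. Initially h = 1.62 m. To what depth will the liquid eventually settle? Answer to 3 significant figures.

Level balance: A dh/dt = 0.0581 − 0.0312 √h. Setting dh/dt = 0:
Q_in = 0.0312 √h_ss ⇒ √h_ss = 0.0581/0.0312 = 1.8622.
h_ss = 1.8622² = 3.4677 m. (Since h₀ = 1.62 m < h_ss, the level will rise toward this value.)

3.47 m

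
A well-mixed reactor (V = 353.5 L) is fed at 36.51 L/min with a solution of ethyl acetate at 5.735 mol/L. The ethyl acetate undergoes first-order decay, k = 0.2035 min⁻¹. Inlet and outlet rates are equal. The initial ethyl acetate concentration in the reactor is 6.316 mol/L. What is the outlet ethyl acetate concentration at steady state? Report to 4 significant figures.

1.931 mol/L

Species balance: V dC/dt = Q C_in − Q C − k V C.
Steady state (dC/dt = 0): C_ss = Q C_in/(Q + kV) = C_in/(1 + kV/Q).
C_ss = 36.51·5.735/(36.51 + 0.2035·353.5) = 209.385/108.447 = 1.93075 mol/L.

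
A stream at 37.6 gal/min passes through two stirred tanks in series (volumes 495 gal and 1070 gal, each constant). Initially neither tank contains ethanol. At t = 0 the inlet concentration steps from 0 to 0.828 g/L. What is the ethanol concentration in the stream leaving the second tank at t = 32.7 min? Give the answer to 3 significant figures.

Time constants: τᵢ = Vᵢ/Q for each well-mixed tank.
τ₁ = 495/37.6 = 13.165 min; τ₂ = 1070/37.6 = 28.457 min.
Solving the cascade with C₁(0)=C₂(0)=0 gives C₂(t) = C_in[1 − (τ₁ e^(−t/τ₁) − τ₂ e^(−t/τ₂))/(τ₁ − τ₂)].
At t = 32.7: e^(−t/τ₁) = 0.083419, e^(−t/τ₂) = 0.31693.
C₂ = 0.828·[1 − (13.165·0.083419 − 28.457·0.31693)/(-15.293)] = 0.828·0.48205 = 0.39914 g/L.

0.399 g/L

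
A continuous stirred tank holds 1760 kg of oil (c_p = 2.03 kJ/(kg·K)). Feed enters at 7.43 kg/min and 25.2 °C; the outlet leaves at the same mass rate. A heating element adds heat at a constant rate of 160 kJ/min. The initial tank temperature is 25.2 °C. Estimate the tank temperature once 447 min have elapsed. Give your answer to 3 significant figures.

34.2 °C

M c_p dT/dt = ṁ c_p (T_in − T) + Q̇.
Rearrange: dT/dt = (T_ss − T)/τ with τ = M/ṁ = 236.88 min and T_ss = T_in + Q̇/(ṁ c_p) = 35.808 °C.
Solution: T(t) = T_ss + (T₀ − T_ss) e^(−t/τ).
T(447) = 35.808 + (-10.608)·e^(−447/236.88) = 35.808 + (-10.608)·0.15152 = 34.201 °C.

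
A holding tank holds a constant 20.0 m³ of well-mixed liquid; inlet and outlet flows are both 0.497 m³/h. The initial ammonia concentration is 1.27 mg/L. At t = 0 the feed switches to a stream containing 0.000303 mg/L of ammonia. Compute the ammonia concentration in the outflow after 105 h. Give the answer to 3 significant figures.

0.0937 mg/L

Accumulation = in − out for the solute gives V dC/dt = Q(C_in − C).
Time constant τ = V/Q = 20.0/0.497 = 40.241 h.
Solution: C(t) = C_in + (C₀ − C_in) e^(−t/τ).
C(105) = 0.000303 + (1.27 − 0.000303)·e^(−105/40.241) = 0.000303 + (1.2697)·0.073590 = 0.093740 mg/L.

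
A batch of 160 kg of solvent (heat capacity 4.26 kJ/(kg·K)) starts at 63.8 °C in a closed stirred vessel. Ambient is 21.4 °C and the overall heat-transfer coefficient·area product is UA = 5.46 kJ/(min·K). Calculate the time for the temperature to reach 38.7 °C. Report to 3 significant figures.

112 min

Lumped-capacitance energy balance: M c_p dT/dt = UA(T_amb − T).
τ = M c_p/UA = 124.84 min; T_ss = T_amb = 21.400 °C.
T(t) = T_ss + (T₀ − T_ss)e^(−t/τ); set T = 38.7:
t = −τ ln[(T − T_ss)/(T₀ − T_ss)] = −124.84 · ln(0.40802) = 111.91 min.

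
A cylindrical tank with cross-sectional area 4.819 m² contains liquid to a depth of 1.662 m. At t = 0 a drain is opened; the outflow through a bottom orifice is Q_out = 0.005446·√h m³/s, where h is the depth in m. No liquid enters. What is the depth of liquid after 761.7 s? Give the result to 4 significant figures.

With no inflow, A dh/dt = −0.005446 √h.
Separate and integrate: 2(√h − √h₀) = −(0.005446/A) t.
√h = √1.662 − 0.005446·761.7/(2·4.819) = 1.28919 − 0.430402 = 0.858783.
h = 0.858783² = 0.737509 m.

0.7375 m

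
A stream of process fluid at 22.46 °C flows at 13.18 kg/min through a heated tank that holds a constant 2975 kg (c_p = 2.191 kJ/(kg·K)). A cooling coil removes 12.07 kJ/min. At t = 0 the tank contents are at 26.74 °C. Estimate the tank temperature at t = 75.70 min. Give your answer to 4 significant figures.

First-law balance (no shaft work): M c_p dT/dt = ṁ c_p (T_in − T) − 12.07.
τ = M/ṁ = 225.721 min; T_ss = T_in − Q̇/(ṁ c_p) = 22.46 − 12.07/(13.18·2.191) = 22.0420 °C.
T approaches T_ss exponentially: T(t) = T_ss + (T₀ − T_ss) e^(−t/τ).
T(75.70) = 22.0420 + (4.69797)·e^(−75.70/225.721) = 22.0420 + (4.69797)·0.715073 = 25.4014 °C.

25.40 °C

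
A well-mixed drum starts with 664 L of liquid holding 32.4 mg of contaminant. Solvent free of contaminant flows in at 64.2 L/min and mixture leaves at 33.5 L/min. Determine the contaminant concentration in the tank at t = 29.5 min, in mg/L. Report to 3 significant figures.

Let m(t) be the amount of contaminant. Volume: V(t) = V₀ + (Q_in − Q_out) t = 664 + 30.700 t; V(29.5) = 1569.7 L.
Solute balance: dm/dt = 0 − Q_out C = −Q_out m/V(t).
dm/m = −Q_out dt/(V₀ + 30.700 t); integrating gives ln(m/m₀) = −(Q_out/(Q_in−Q_out)) ln(V/V₀).
m = m₀ (V₀/V)^(Q_out/(Q_in−Q_out)) = 32.4 × (664/1569.7)^(1.0912) = 12.672 mg.
C = m/V = 12.672/1569.7 = 0.0080729 mg/L.

0.00807 mg/L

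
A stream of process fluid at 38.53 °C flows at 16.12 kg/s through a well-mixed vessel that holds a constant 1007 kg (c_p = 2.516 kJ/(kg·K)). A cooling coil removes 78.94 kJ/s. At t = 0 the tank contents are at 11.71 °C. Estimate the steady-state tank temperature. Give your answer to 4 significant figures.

Unsteady energy balance on the tank contents: M c_p dT/dt = ṁ c_p (T_in − T) − 78.94.
At steady state dT/dt = 0 ⇒ T_ss = T_in − Q̇/(ṁ c_p) = 38.53 − 78.94/(16.12·2.516) = 36.5836 °C.

36.58 °C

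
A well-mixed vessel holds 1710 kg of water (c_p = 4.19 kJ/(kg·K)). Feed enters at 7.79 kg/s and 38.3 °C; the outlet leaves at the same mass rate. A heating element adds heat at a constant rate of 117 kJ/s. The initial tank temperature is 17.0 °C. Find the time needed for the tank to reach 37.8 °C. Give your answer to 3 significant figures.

397 s

Energy balance: M c_p dT/dt = ṁ c_p (T_in − T) + 117.
τ = M/ṁ = 219.51 s; T_ss = T_in + Q̇/(ṁ c_p) = 41.885 °C.
T(t) = T_ss + (T₀ − T_ss) e^(−t/τ). Set T = 37.8:
e^(−t/τ) = (37.8 − 41.885)/(17.0 − 41.885) = 0.16414
t = −219.51 · ln(0.16414) = 396.67 s.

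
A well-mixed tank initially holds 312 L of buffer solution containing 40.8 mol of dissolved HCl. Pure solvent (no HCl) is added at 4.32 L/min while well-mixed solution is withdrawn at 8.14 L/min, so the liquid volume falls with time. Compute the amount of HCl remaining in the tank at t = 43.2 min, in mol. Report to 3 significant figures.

8.20 mol

Total volume: dV/dt = Q_in − Q_out = -3.8200 L/min, so V(t) = 312 − 3.8200 t and V(43.2) = 146.98 L.
No HCl enters, so dm/dt = −Q_out · (m/V).
Separate: dm/m = −Q_out dt/V(t) ⇒ ln(m/m₀) = −(Q_out/(Q_in−Q_out)) ln(V/V₀).
m = m₀ (V₀/V)^(Q_out/(Q_in−Q_out)) = 40.8 × (312/146.98)^(-2.1309) = 8.2046 mol.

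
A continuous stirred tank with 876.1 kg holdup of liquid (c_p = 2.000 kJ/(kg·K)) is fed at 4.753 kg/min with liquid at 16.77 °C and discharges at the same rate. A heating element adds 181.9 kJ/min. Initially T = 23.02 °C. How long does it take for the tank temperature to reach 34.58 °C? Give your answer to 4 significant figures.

First-law balance (no shaft work): M c_p dT/dt = ṁ c_p (T_in − T) + 181.9.
τ = M/ṁ = 184.326 min; T_ss = T_in + Q̇/(ṁ c_p) = 35.9053 °C.
T(t) = T_ss + (T₀ − T_ss) e^(−t/τ). Set T = 34.58:
e^(−t/τ) = (34.58 − 35.9053)/(23.02 − 35.9053) = 0.102852
t = −184.326 · ln(0.102852) = 419.241 min.

419.2 min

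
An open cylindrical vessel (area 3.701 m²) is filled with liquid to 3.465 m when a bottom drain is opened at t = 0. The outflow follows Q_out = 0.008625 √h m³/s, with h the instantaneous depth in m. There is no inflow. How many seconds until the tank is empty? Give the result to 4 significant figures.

Accumulation of liquid (constant cross-section A): A dh/dt = −0.008625 √h.
This is separable: 2 d(√h)/dt = −0.008625/A, so √h = √h₀ − (0.008625/(2A)) t.
Tank is empty when √h = 0: t_empty = 2A√h₀/0.008625.
t_empty = 2·3.701·√3.465/0.008625 = 7.40200·1.86145/0.008625 = 1597.50 s.

1598 s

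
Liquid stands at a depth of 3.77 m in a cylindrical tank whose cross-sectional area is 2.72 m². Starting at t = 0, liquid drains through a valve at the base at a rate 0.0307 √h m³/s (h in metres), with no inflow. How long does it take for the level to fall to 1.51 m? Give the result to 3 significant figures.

A dh/dt = −Q_out = −0.0307 √h.
∫ h^(−1/2) dh = −(0.0307/A) ∫ dt, giving 2√h = 2√h₀ − (0.0307/A) t.
t = 2A(√h₀ − √h)/0.0307 = 2·2.72·(√3.77 − √1.51)/0.0307
  = 5.4400 × (1.9416 − 1.2288) / 0.0307 = 126.31 s.

126 s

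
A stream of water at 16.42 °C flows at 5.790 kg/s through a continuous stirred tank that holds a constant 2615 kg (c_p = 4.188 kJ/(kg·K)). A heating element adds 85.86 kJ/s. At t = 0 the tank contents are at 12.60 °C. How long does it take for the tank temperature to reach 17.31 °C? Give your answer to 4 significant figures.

461.3 s

Energy balance: M c_p dT/dt = ṁ c_p (T_in − T) + 85.86.
τ = M/ṁ = 451.641 s; T_ss = T_in + Q̇/(ṁ c_p) = 19.9608 °C.
T(t) = T_ss + (T₀ − T_ss) e^(−t/τ). Set T = 17.31:
e^(−t/τ) = (17.31 − 19.9608)/(12.60 − 19.9608) = 0.360127
t = −451.641 · ln(0.360127) = 461.260 s.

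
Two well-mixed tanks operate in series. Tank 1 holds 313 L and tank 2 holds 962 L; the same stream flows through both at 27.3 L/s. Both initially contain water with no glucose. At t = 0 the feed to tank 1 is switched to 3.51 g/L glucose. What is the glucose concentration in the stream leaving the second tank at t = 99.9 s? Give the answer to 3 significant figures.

3.20 g/L

Species balance on tank i: dCᵢ/dt = (Cᵢ₋₁ − Cᵢ)/τᵢ with τᵢ = Vᵢ/Q.
τ₁ = 313/27.3 = 11.465 s; τ₂ = 962/27.3 = 35.238 s.
Solving the cascade with C₁(0)=C₂(0)=0 gives C₂(t) = C_in[1 − (τ₁ e^(−t/τ₁) − τ₂ e^(−t/τ₂))/(τ₁ − τ₂)].
At t = 99.9: e^(−t/τ₁) = 0.00016438, e^(−t/τ₂) = 0.058719.
C₂ = 3.51·[1 − (11.465·0.00016438 − 35.238·0.058719)/(-23.773)] = 3.51·0.91304 = 3.2048 g/L.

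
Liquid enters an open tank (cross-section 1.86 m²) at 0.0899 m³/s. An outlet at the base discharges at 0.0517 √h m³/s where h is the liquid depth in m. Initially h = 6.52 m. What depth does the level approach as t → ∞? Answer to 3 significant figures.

3.02 m

A dh/dt = Q_in − 0.0517 √h. Steady state requires inflow = outflow:
Q_in = 0.0517 √h_ss ⇒ √h_ss = 0.0899/0.0517 = 1.7389.
h_ss = 1.7389² = 3.0237 m. (Since h₀ = 6.52 m > h_ss, the level will fall toward this value.)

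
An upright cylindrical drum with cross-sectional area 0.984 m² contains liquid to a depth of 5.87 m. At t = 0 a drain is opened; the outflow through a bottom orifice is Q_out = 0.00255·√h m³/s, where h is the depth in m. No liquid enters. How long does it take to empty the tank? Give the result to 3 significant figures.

Unsteady balance on liquid volume: A dh/dt = −0.00255 √h.
This is separable: 2 d(√h)/dt = −0.00255/A, so √h = √h₀ − (0.00255/(2A)) t.
Tank is empty when √h = 0: t_empty = 2A√h₀/0.00255.
t_empty = 2·0.984·√5.87/0.00255 = 1.9680·2.4228/0.00255 = 1869.8 s.

1870 s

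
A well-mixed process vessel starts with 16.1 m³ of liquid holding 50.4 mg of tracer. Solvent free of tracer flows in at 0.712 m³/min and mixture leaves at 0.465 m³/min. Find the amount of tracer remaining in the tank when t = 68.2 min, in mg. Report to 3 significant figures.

13.1 mg

Let m(t) be the amount of tracer. Volume: V(t) = V₀ + (Q_in − Q_out) t = 16.1 + 0.24700 t; V(68.2) = 32.945 m³.
Solute balance: dm/dt = 0 − Q_out C = −Q_out m/V(t).
Separate: dm/m = −Q_out dt/V(t) ⇒ ln(m/m₀) = −(Q_out/(Q_in−Q_out)) ln(V/V₀).
m = m₀ (V₀/V)^(Q_out/(Q_in−Q_out)) = 50.4 × (16.1/32.945)^(1.8826) = 13.092 mg.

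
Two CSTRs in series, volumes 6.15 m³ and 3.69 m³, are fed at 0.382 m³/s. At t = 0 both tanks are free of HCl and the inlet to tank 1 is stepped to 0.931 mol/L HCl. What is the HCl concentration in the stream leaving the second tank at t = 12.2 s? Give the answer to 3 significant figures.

0.235 mol/L

Species balance on tank i: dCᵢ/dt = (Cᵢ₋₁ − Cᵢ)/τᵢ with τᵢ = Vᵢ/Q.
τ₁ = 6.15/0.382 = 16.099 s; τ₂ = 3.69/0.382 = 9.6597 s.
Tank 1: C₁ = C_in(1 − e^(−t/τ₁)). Tank 2 (τ₁ ≠ τ₂): C₂ = C_in[1 − (τ₁ e^(−t/τ₁) − τ₂ e^(−t/τ₂))/(τ₁ − τ₂)].
At t = 12.2: e^(−t/τ₁) = 0.46870, e^(−t/τ₂) = 0.28281.
C₂ = 0.931·[1 − (16.099·0.46870 − 9.6597·0.28281)/(6.4398)] = 0.931·0.25246 = 0.23504 mol/L.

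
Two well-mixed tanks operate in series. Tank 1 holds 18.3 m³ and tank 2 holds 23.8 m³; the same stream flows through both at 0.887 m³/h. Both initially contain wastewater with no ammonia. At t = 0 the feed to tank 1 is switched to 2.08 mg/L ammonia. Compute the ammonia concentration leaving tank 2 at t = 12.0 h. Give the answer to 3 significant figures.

Each tank obeys Vᵢ dCᵢ/dt = Q(Cᵢ₋₁ − Cᵢ), so τᵢ = Vᵢ/Q.
τ₁ = 18.3/0.887 = 20.631 h; τ₂ = 23.8/0.887 = 26.832 h.
Solving the cascade with C₁(0)=C₂(0)=0 gives C₂(t) = C_in[1 − (τ₁ e^(−t/τ₁) − τ₂ e^(−t/τ₂))/(τ₁ − τ₂)].
At t = 12.0: e^(−t/τ₁) = 0.55898, e^(−t/τ₂) = 0.63940.
C₂ = 2.08·[1 − (20.631·0.55898 − 26.832·0.63940)/(-6.2007)] = 2.08·0.093030 = 0.19350 mg/L.

0.194 mg/L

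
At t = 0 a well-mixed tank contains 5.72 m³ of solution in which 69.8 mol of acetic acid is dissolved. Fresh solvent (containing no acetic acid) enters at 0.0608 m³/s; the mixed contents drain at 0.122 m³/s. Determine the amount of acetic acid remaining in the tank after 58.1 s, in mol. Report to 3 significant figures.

Let m(t) be the amount of acetic acid. Volume: V(t) = V₀ + (Q_in − Q_out) t = 5.72 − 0.061200 t; V(58.1) = 2.1643 m³.
Solute balance: dm/dt = 0 − Q_out C = −Q_out m/V(t).
Separate: dm/m = −Q_out dt/V(t) ⇒ ln(m/m₀) = −(Q_out/(Q_in−Q_out)) ln(V/V₀).
m = m₀ (V₀/V)^(Q_out/(Q_in−Q_out)) = 69.8 × (5.72/2.1643)^(-1.9935) = 10.057 mol.

10.1 mol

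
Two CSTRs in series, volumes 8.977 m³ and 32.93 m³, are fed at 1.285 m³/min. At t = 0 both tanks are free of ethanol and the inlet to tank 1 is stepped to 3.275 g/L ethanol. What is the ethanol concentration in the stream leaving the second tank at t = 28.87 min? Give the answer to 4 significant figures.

Each tank obeys Vᵢ dCᵢ/dt = Q(Cᵢ₋₁ − Cᵢ), so τᵢ = Vᵢ/Q.
τ₁ = 8.977/1.285 = 6.98599 min; τ₂ = 32.93/1.285 = 25.6265 min.
Tank 1: C₁ = C_in(1 − e^(−t/τ₁)). Tank 2 (τ₁ ≠ τ₂): C₂ = C_in[1 − (τ₁ e^(−t/τ₁) − τ₂ e^(−t/τ₂))/(τ₁ − τ₂)].
At t = 28.87: e^(−t/τ₁) = 0.0160418, e^(−t/τ₂) = 0.324143.
C₂ = 3.275·[1 − (6.98599·0.0160418 − 25.6265·0.324143)/(-18.6405)] = 3.275·0.560388 = 1.83527 g/L.

1.835 g/L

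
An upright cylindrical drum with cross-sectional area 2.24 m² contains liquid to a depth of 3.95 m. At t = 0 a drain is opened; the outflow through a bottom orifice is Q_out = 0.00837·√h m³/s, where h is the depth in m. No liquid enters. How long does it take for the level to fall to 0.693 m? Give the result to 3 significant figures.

618 s

A dh/dt = −Q_out = −0.00837 √h.
Separate and integrate: 2(√h − √h₀) = −(0.00837/A) t.
t = 2A(√h₀ − √h)/0.00837 = 2·2.24·(√3.95 − √0.693)/0.00837
  = 4.4800 × (1.9875 − 0.83247) / 0.00837 = 618.20 s.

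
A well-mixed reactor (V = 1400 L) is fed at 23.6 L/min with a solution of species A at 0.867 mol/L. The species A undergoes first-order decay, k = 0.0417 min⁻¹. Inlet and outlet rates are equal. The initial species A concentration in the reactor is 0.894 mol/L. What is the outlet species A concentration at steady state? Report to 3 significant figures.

0.250 mol/L

Species balance: V dC/dt = Q C_in − Q C − k V C.
Steady state (dC/dt = 0): C_ss = Q C_in/(Q + kV) = C_in/(1 + kV/Q).
C_ss = 23.6·0.867/(23.6 + 0.0417·1400) = 20.461/81.980 = 0.24959 mol/L.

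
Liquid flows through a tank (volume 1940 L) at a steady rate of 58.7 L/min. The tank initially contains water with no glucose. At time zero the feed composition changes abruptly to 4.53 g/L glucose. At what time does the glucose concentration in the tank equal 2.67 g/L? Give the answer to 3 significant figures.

29.4 min

Transient balance on the dissolved component: V dC/dt = Q(C_in − C), so τ = V/Q = 33.049 min.
C(t) = C_in + (C₀ − C_in) e^(−t/τ). Set C = 2.67 and solve for t:
e^(−t/τ) = (C − C_in)/(C₀ − C_in) = (2.67 − 4.53)/(0 − 4.53) = 0.41060
t = −τ ln(…) = 33.049 × 0.89015 = 29.419 min.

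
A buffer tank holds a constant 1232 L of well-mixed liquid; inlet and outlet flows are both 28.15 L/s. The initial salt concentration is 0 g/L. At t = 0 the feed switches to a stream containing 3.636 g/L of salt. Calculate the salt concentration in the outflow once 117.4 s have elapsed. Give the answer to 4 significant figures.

3.387 g/L

Unsteady species balance (constant V, well mixed): V dC/dt = Q(C_in − C).
Time constant τ = V/Q = 1232/28.15 = 43.7655 s.
Integrating: C(t) = C_in + (C₀ − C_in) e^(−t/τ).
C(117.4) = 3.636 + (0 − 3.636)·e^(−117.4/43.7655) = 3.636 + (-3.63600)·0.0683936 = 3.38732 g/L.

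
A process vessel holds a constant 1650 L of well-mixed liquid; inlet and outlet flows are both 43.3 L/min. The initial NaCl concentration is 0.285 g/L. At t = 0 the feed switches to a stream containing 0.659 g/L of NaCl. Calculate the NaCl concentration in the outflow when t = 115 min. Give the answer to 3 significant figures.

Accumulation = in − out for the solute gives V dC/dt = Q(C_in − C).
So dC/dt = (C_in − C)/τ with τ = V/Q = 1650/43.3 = 38.106 min.
C approaches C_in exponentially: C(t) = C_in + (C₀ − C_in) e^(−t/τ).
C(115) = 0.659 + (0.285 − 0.659)·e^(−115/38.106) = 0.659 + (-0.37400)·0.048905 = 0.64071 g/L.

0.641 g/L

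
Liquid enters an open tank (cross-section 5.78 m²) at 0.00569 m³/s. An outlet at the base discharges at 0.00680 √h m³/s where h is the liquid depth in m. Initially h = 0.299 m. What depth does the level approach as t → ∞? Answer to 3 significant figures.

0.700 m

A dh/dt = Q_in − 0.00680 √h. Steady state requires inflow = outflow:
Q_in = 0.00680 √h_ss ⇒ √h_ss = 0.00569/0.00680 = 0.83676.
h_ss = 0.83676² = 0.70018 m. (Since h₀ = 0.299 m < h_ss, the level will rise toward this value.)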